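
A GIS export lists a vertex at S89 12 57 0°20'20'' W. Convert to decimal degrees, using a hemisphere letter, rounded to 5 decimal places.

89.21583° S, 0.33889° W

φ: 89° + 12/60 + 57/3600 = 89 + 0.200000 + 0.015833 = 89.215833
λ: 20′ + 20″ = 20.33333′; 0 + 20.33333/60 = 0.338889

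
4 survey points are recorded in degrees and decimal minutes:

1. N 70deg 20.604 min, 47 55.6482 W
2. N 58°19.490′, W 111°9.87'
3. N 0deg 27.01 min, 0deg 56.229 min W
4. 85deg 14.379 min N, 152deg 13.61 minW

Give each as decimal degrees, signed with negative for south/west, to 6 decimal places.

1. 70.343400, -47.927470
2. 58.324833, -111.164500
3. 0.450167, -0.937150
4. 85.239650, -152.226833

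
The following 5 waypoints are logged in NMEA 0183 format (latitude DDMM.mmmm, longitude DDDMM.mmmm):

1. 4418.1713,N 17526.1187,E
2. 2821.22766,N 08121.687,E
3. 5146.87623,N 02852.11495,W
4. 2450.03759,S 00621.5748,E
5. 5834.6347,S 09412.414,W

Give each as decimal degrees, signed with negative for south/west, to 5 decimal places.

Point 1:
  Lat: split at 2 digits → 44° and 18.1713′; 44 + 18.1713/60 = 44.302855
  N → positive
  Longitude: degrees = first 3 digits = 175, minutes = 26.1187; 175 + 26.1187/60 = 175.435312
  E → positive
Point 2:
  Lat: degrees = first 2 digits = 28, minutes = 21.22766; 28 + 21.22766/60 = 28.353794
  N → positive
  λ: degrees = first 3 digits = 81, minutes = 21.687; 81 + 21.687/60 = 81.361450
  E → positive
Point 3:
  Lat: split at 2 digits → 51° and 46.87623′; 51 + 46.87623/60 = 51.781271
  N ⇒ keep positive
  Longitude: degrees = first 3 digits = 28, minutes = 52.11495; 28 + 52.11495/60 = 28.868583
  W → negative
Point 4:
  φ: split at 2 digits → 24° and 50.03759′; 24 + 50.03759/60 = 24.833960
  hemisphere S, so the sign is −
  λ: degrees = first 3 digits = 6, minutes = 21.5748; 6 + 21.5748/60 = 6.359580
  E → positive
Point 5:
  Lat: degrees = first 2 digits = 58, minutes = 34.6347; 58 + 34.6347/60 = 58.577245
  S → negative
  λ: degrees = first 3 digits = 94, minutes = 12.414; 94 + 12.414/60 = 94.206900
  W ⇒ negate

1. 44.30286, 175.43531
2. 28.35379, 81.36145
3. 51.78127, -28.86858
4. -24.83396, 6.35958
5. -58.57725, -94.20690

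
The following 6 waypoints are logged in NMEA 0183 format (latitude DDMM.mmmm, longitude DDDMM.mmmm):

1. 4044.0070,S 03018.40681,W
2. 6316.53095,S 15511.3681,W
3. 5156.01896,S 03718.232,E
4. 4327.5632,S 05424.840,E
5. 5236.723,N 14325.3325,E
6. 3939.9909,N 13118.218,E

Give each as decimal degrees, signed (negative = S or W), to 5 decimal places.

Point 1:
  φ: degrees = first 2 digits = 40, minutes = 44.007; 40 + 44.007/60 = 40.733450
  S → negative
  Longitude: degrees = first 3 digits = 30, minutes = 18.40681; 30 + 18.40681/60 = 30.306780
  W → negative
Point 2:
  φ: degrees = first 2 digits = 63, minutes = 16.53095; 63 + 16.53095/60 = 63.275516
  S → negative
  Lon: degrees = first 3 digits = 155, minutes = 11.3681; 155 + 11.3681/60 = 155.189468
  hemisphere W, so the sign is −
Point 3:
  φ: degrees = first 2 digits = 51, minutes = 56.01896; 51 + 56.01896/60 = 51.933649
  S ⇒ negate
  Lon: split at 3 digits → 037° and 18.232′; 37 + 18.232/60 = 37.303867
  E ⇒ keep positive
Point 4:
  Latitude: split at 2 digits → 43° and 27.5632′; 43 + 27.5632/60 = 43.459387
  S ⇒ negate
  λ: split at 3 digits → 054° and 24.84′; 54 + 24.84/60 = 54.414000
  E ⇒ keep positive
Point 5:
  Lat: split at 2 digits → 52° and 36.723′; 52 + 36.723/60 = 52.612050
  N ⇒ keep positive
  Longitude: degrees = first 3 digits = 143, minutes = 25.3325; 143 + 25.3325/60 = 143.422208
  E ⇒ keep positive
Point 6:
  φ: split at 2 digits → 39° and 39.9909′; 39 + 39.9909/60 = 39.666515
  N → positive
  Longitude: degrees = first 3 digits = 131, minutes = 18.218; 131 + 18.218/60 = 131.303633
  E → positive

1. -40.73345, -30.30678
2. -63.27552, -155.18947
3. -51.93365, 37.30387
4. -43.45939, 54.41400
5. 52.61205, 143.42221
6. 39.66652, 131.30363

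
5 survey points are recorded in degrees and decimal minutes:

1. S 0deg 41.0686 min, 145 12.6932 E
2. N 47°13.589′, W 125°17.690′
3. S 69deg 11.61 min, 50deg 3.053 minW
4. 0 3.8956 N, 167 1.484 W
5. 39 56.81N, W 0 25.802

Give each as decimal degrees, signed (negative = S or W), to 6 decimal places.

Point 1:
  Lat: 0 + 41.0686/60 = 0.6844767
  S ⇒ negate
  Longitude: 12.6932′ = 0.211553°; total 145.2115533
  E → positive
Point 2:
  φ: 13.589′ = 0.226483°; total 47.2264833
  N → positive
  λ: 17.69′ = 0.294833°; total 125.2948333
  W ⇒ negate
Point 3:
  φ: 69 + 11.61/60 = 69.1935000
  S ⇒ negate
  λ: 3.053′ = 0.050883°; total 50.0508833
  hemisphere W, so the sign is −
Point 4:
  Lat: 3.8956′ = 0.064927°; total 0.0649267
  N → positive
  Lon: 1.484′ = 0.024733°; total 167.0247333
  hemisphere W, so the sign is −
Point 5:
  Latitude: 39 + 56.81/60 = 39.9468333
  N → positive
  Lon: 25.802′ = 0.430033°; total 0.4300333
  hemisphere W, so the sign is −

1. -0.684477, 145.211553
2. 47.226483, -125.294833
3. -69.193500, -50.050883
4. 0.064927, -167.024733
5. 39.946833, -0.430033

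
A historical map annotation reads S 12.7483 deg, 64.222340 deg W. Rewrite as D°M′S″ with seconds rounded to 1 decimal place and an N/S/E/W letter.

Lat: 0.748300 × 60 = 44.89800′ → 44′, remainder × 60 = 53.880″
Longitude: whole degrees 64; 13.34040′ → 13′ and 20.424″

12°44′53.9″ S, 64°13′20.4″ W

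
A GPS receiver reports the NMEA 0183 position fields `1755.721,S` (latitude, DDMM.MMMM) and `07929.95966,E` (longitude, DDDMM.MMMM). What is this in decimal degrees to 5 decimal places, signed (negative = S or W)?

-17.92868, 79.49933

Lat: degrees = first 2 digits = 17, minutes = 55.721; 17 + 55.721/60 = 17.928683
S ⇒ negate
Lon: degrees = first 3 digits = 79, minutes = 29.95966; 79 + 29.95966/60 = 79.499328
E → positive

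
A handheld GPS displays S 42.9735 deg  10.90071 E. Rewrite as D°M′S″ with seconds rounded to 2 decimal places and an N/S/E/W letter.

42°58′24.60″ S, 10°54′2.56″ E

Latitude: 0.973500° → 58.41000′; 0.41000 × 60 = 24.6000″
Lon: 0.900710 × 60 = 54.04260′ → 54′, remainder × 60 = 2.5560″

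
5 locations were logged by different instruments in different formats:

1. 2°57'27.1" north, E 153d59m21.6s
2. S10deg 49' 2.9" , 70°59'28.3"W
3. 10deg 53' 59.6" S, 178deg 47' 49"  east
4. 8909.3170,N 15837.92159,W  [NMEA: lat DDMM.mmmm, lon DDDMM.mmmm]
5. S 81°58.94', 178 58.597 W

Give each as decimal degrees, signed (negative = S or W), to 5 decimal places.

1. 2.95753, 153.98933
2. -10.81747, -70.99119
3. -10.89989, 178.79694
4. 89.15528, -158.63203
5. -81.98233, -178.97662

Point 1:
  φ: 2° + 57/60 + 27.1/3600 = 2 + 0.950000 + 0.007528 = 2.957528
  N → positive
  Lon: 153° + 59/60 + 21.6/3600 = 153 + 0.983333 + 0.006000 = 153.989333
  E → positive
Point 2:
  φ: 10 + 49/60 + 2.9/3600 = 10.817472
  hemisphere S, so the sign is −
  λ: 59′ + 28.3″ = 59.47167′; 70 + 59.47167/60 = 70.991194
  W ⇒ negate
Point 3:
  φ: 10 + 53/60 + 59.6/3600 = 10.899889
  S → negative
  Longitude: 178 + 47/60 + 49/3600 = 178.796944
  E ⇒ keep positive
Point 4:
  Latitude: degrees = first 2 digits = 89, minutes = 9.317; 89 + 9.317/60 = 89.155283
  N ⇒ keep positive
  Longitude: degrees = first 3 digits = 158, minutes = 37.92159; 158 + 37.92159/60 = 158.632027
  W → negative
Point 5:
  φ: 58.94′ = 0.982333°; total 81.982333
  hemisphere S, so the sign is −
  Longitude: 58.597′ = 0.976617°; total 178.976617
  hemisphere W, so the sign is −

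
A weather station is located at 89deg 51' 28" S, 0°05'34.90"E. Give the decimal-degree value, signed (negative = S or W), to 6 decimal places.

-89.857778, 0.093028

φ: 51′ + 28″ = 51.46667′; 89 + 51.46667/60 = 89.8577778
S ⇒ negate
λ: 0° + 5/60 + 34.9/3600 = 0 + 0.083333 + 0.009694 = 0.0930278
E → positive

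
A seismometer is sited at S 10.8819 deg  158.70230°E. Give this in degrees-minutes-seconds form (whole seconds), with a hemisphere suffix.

Lat: 0.881900 × 60 = 52.91400′ → 52′, remainder × 60 = 54.84″
Longitude: 0.702300° → 42.13800′; 0.13800 × 60 = 8.28″

10°52′55″ S, 158°42′8″ E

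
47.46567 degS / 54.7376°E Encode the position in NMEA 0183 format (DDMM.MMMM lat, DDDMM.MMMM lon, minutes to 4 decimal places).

Latitude: minutes = (47.465670 − 47) × 60 = 27.940200
Lon: 54° + 0.737600 × 60 = 54° 44.256000′

4727.9402,S / 05444.2560,E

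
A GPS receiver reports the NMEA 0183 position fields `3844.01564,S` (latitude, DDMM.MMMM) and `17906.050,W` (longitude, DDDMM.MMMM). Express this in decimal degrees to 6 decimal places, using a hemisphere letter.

38.733594° S, 179.100833° W

Latitude: split at 2 digits → 38° and 44.01564′; 38 + 44.01564/60 = 38.7335940
Lon: split at 3 digits → 179° and 6.05′; 179 + 6.05/60 = 179.1008333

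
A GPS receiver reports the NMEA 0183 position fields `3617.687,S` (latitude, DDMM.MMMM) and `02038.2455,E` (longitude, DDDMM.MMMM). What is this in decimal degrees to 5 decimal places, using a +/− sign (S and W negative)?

Lat: split at 2 digits → 36° and 17.687′; 36 + 17.687/60 = 36.294783
hemisphere S, so the sign is −
λ: degrees = first 3 digits = 20, minutes = 38.2455; 20 + 38.2455/60 = 20.637425
E ⇒ keep positive

-36.29478, 20.63743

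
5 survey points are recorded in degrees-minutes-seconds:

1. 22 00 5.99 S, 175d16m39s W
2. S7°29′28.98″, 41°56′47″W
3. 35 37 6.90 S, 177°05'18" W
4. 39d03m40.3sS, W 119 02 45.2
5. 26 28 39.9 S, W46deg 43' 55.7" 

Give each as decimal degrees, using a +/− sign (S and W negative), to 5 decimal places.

1. -22.00166, -175.27750
2. -7.49138, -41.94639
3. -35.61858, -177.08833
4. -39.06119, -119.04589
5. -26.47775, -46.73214

Point 1:
  Lat: 22 + 0/60 + 5.99/3600 = 22.001664
  hemisphere S, so the sign is −
  Longitude: 175° + 16/60 + 39/3600 = 175 + 0.266667 + 0.010833 = 175.277500
  W ⇒ negate
Point 2:
  φ: 29′ + 28.98″ = 29.48300′; 7 + 29.48300/60 = 7.491383
  S → negative
  Lon: 56′ + 47″ = 56.78333′; 41 + 56.78333/60 = 41.946389
  W ⇒ negate
Point 3:
  Lat: 35 + 37/60 + 6.9/3600 = 35.618583
  hemisphere S, so the sign is −
  Lon: 5′ + 18″ = 5.30000′; 177 + 5.30000/60 = 177.088333
  hemisphere W, so the sign is −
Point 4:
  Lat: 3′ + 40.3″ = 3.67167′; 39 + 3.67167/60 = 39.061194
  S ⇒ negate
  Lon: 119° + 2/60 + 45.2/3600 = 119 + 0.033333 + 0.012556 = 119.045889
  W → negative
Point 5:
  Latitude: 26 + 28/60 + 39.9/3600 = 26.477750
  S → negative
  Lon: 43′ + 55.7″ = 43.92833′; 46 + 43.92833/60 = 46.732139
  W ⇒ negate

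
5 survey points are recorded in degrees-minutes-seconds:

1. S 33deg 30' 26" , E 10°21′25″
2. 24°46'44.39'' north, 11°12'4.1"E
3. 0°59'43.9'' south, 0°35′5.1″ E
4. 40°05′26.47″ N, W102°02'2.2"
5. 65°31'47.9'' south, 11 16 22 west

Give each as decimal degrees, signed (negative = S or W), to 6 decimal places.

Point 1:
  Latitude: 33 + 30/60 + 26/3600 = 33.5072222
  S → negative
  λ: 21′ + 25″ = 21.41667′; 10 + 21.41667/60 = 10.3569444
  E ⇒ keep positive
Point 2:
  Lat: 46′ + 44.39″ = 46.73983′; 24 + 46.73983/60 = 24.7789972
  N ⇒ keep positive
  λ: 12′ + 4.1″ = 12.06833′; 11 + 12.06833/60 = 11.2011389
  E → positive
Point 3:
  φ: 0° + 59/60 + 43.9/3600 = 0 + 0.983333 + 0.012194 = 0.9955278
  S → negative
  Lon: 0° + 35/60 + 5.1/3600 = 0 + 0.583333 + 0.001417 = 0.5847500
  E → positive
Point 4:
  φ: 40 + 5/60 + 26.47/3600 = 40.0906861
  N → positive
  Lon: 102 + 2/60 + 2.2/3600 = 102.0339444
  W ⇒ negate
Point 5:
  φ: 65° + 31/60 + 47.9/3600 = 65 + 0.516667 + 0.013306 = 65.5299722
  S ⇒ negate
  λ: 11 + 16/60 + 22/3600 = 11.2727778
  W ⇒ negate

1. -33.507222, 10.356944
2. 24.778997, 11.201139
3. -0.995528, 0.584750
4. 40.090686, -102.033944
5. -65.529972, -11.272778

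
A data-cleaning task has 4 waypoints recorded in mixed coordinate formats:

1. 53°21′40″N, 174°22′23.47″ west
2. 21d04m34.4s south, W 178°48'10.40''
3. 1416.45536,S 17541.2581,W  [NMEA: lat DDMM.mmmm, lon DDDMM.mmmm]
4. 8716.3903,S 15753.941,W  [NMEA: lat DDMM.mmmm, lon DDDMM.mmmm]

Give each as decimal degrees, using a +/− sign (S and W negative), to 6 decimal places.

Point 1:
  φ: 21′ + 40″ = 21.66667′; 53 + 21.66667/60 = 53.3611111
  N ⇒ keep positive
  λ: 174° + 22/60 + 23.47/3600 = 174 + 0.366667 + 0.006519 = 174.3731861
  hemisphere W, so the sign is −
Point 2:
  Lat: 4′ + 34.4″ = 4.57333′; 21 + 4.57333/60 = 21.0762222
  hemisphere S, so the sign is −
  Longitude: 48′ + 10.4″ = 48.17333′; 178 + 48.17333/60 = 178.8028889
  W ⇒ negate
Point 3:
  Latitude: degrees = first 2 digits = 14, minutes = 16.45536; 14 + 16.45536/60 = 14.2742560
  S ⇒ negate
  Longitude: split at 3 digits → 175° and 41.2581′; 175 + 41.2581/60 = 175.6876350
  W → negative
Point 4:
  φ: degrees = first 2 digits = 87, minutes = 16.3903; 87 + 16.3903/60 = 87.2731717
  S → negative
  λ: degrees = first 3 digits = 157, minutes = 53.941; 157 + 53.941/60 = 157.8990167
  W ⇒ negate

1. 53.361111, -174.373186
2. -21.076222, -178.802889
3. -14.274256, -175.687635
4. -87.273172, -157.899017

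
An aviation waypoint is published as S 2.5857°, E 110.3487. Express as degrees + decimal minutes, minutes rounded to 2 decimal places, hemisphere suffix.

2° 35.14′ S, 110° 20.92′ E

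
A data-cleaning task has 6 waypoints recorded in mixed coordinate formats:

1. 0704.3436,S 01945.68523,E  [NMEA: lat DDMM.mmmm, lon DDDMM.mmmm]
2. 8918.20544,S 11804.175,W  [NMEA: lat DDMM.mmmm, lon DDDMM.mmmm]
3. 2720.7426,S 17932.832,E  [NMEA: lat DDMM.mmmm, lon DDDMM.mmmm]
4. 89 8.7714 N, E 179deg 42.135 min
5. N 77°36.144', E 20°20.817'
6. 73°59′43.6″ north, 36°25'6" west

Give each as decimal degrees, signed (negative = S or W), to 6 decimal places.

Point 1:
  Latitude: split at 2 digits → 07° and 4.3436′; 7 + 4.3436/60 = 7.0723933
  hemisphere S, so the sign is −
  λ: split at 3 digits → 019° and 45.68523′; 19 + 45.68523/60 = 19.7614205
  E → positive
Point 2:
  Latitude: split at 2 digits → 89° and 18.20544′; 89 + 18.20544/60 = 89.3034240
  S ⇒ negate
  Longitude: split at 3 digits → 118° and 4.175′; 118 + 4.175/60 = 118.0695833
  W → negative
Point 3:
  Lat: split at 2 digits → 27° and 20.7426′; 27 + 20.7426/60 = 27.3457100
  hemisphere S, so the sign is −
  λ: split at 3 digits → 179° and 32.832′; 179 + 32.832/60 = 179.5472000
  E → positive
Point 4:
  Lat: 89 + 8.7714/60 = 89.1461900
  N → positive
  Longitude: 42.135′ = 0.702250°; total 179.7022500
  E → positive
Point 5:
  φ: 77 + 36.144/60 = 77.6024000
  N ⇒ keep positive
  λ: 20 + 20.817/60 = 20.3469500
  E ⇒ keep positive
Point 6:
  Latitude: 73 + 59/60 + 43.6/3600 = 73.9954444
  N → positive
  λ: 36° + 25/60 + 6/3600 = 36 + 0.416667 + 0.001667 = 36.4183333
  hemisphere W, so the sign is −

1. -7.072393, 19.761421
2. -89.303424, -118.069583
3. -27.345710, 179.547200
4. 89.146190, 179.702250
5. 77.602400, 20.346950
6. 73.995444, -36.418333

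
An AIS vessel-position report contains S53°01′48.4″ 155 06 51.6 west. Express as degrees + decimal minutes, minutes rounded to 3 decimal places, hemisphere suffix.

53° 1.807′ S, 155° 6.860′ W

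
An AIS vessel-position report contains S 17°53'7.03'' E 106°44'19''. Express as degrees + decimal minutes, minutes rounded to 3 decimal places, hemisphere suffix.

Latitude: seconds/60 = 0.11717; minutes = 53 + 0.11717 = 53.11717
Longitude: seconds/60 = 0.31667; minutes = 44 + 0.31667 = 44.31667

17° 53.117′ S, 106° 44.317′ E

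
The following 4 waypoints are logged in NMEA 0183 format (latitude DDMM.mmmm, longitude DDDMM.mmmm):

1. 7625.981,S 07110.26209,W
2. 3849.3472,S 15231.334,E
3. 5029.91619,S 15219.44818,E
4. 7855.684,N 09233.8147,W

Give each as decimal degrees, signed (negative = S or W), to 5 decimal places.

1. -76.43302, -71.17103
2. -38.82245, 152.52223
3. -50.49860, 152.32414
4. 78.92807, -92.56358

Point 1:
  Latitude: split at 2 digits → 76° and 25.981′; 76 + 25.981/60 = 76.433017
  S ⇒ negate
  Lon: degrees = first 3 digits = 71, minutes = 10.26209; 71 + 10.26209/60 = 71.171035
  W → negative
Point 2:
  Latitude: degrees = first 2 digits = 38, minutes = 49.3472; 38 + 49.3472/60 = 38.822453
  S ⇒ negate
  λ: degrees = first 3 digits = 152, minutes = 31.334; 152 + 31.334/60 = 152.522233
  E → positive
Point 3:
  Latitude: degrees = first 2 digits = 50, minutes = 29.91619; 50 + 29.91619/60 = 50.498603
  S ⇒ negate
  λ: split at 3 digits → 152° and 19.44818′; 152 + 19.44818/60 = 152.324136
  E → positive
Point 4:
  Lat: split at 2 digits → 78° and 55.684′; 78 + 55.684/60 = 78.928067
  N → positive
  λ: split at 3 digits → 092° and 33.8147′; 92 + 33.8147/60 = 92.563578
  W → negative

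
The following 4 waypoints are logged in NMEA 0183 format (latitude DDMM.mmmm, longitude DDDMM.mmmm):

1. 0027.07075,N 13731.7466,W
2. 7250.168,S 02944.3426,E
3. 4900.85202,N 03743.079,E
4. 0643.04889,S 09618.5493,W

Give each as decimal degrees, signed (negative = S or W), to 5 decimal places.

Point 1:
  Latitude: degrees = first 2 digits = 0, minutes = 27.07075; 0 + 27.07075/60 = 0.451179
  N → positive
  λ: split at 3 digits → 137° and 31.7466′; 137 + 31.7466/60 = 137.529110
  hemisphere W, so the sign is −
Point 2:
  Latitude: degrees = first 2 digits = 72, minutes = 50.168; 72 + 50.168/60 = 72.836133
  S ⇒ negate
  λ: split at 3 digits → 029° and 44.3426′; 29 + 44.3426/60 = 29.739043
  E ⇒ keep positive
Point 3:
  Lat: degrees = first 2 digits = 49, minutes = 0.85202; 49 + 0.85202/60 = 49.014200
  N ⇒ keep positive
  Longitude: split at 3 digits → 037° and 43.079′; 37 + 43.079/60 = 37.717983
  E → positive
Point 4:
  Lat: split at 2 digits → 06° and 43.04889′; 6 + 43.04889/60 = 6.717482
  S → negative
  Lon: split at 3 digits → 096° and 18.5493′; 96 + 18.5493/60 = 96.309155
  W → negative

1. 0.45118, -137.52911
2. -72.83613, 29.73904
3. 49.01420, 37.71798
4. -6.71748, -96.30916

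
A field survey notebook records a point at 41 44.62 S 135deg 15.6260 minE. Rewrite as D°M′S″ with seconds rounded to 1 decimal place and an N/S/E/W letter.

41°44′37.2″ S, 135°15′37.6″ E

φ: 44.62000′ → 44′ and 0.62000 × 60 = 37.200″
λ: fractional minutes 0.62600 × 60 = 37.560″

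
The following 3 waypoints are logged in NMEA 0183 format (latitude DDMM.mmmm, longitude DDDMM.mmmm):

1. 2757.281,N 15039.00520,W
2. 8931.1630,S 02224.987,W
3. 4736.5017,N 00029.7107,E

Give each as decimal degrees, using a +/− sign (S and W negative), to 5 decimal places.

Point 1:
  Latitude: degrees = first 2 digits = 27, minutes = 57.281; 27 + 57.281/60 = 27.954683
  N → positive
  Longitude: degrees = first 3 digits = 150, minutes = 39.0052; 150 + 39.0052/60 = 150.650087
  W → negative
Point 2:
  φ: split at 2 digits → 89° and 31.163′; 89 + 31.163/60 = 89.519383
  hemisphere S, so the sign is −
  λ: split at 3 digits → 022° and 24.987′; 22 + 24.987/60 = 22.416450
  hemisphere W, so the sign is −
Point 3:
  φ: degrees = first 2 digits = 47, minutes = 36.5017; 47 + 36.5017/60 = 47.608362
  N → positive
  λ: split at 3 digits → 000° and 29.7107′; 0 + 29.7107/60 = 0.495178
  E → positive

1. 27.95468, -150.65009
2. -89.51938, -22.41645
3. 47.60836, 0.49518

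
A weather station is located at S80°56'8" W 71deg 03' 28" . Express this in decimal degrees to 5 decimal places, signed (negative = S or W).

Lat: 80 + 56/60 + 8/3600 = 80.935556
S → negative
Longitude: 3′ + 28″ = 3.46667′; 71 + 3.46667/60 = 71.057778
W → negative

-80.93556, -71.05778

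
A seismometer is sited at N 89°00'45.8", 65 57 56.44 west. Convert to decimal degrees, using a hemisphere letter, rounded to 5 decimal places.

Latitude: 89 + 0/60 + 45.8/3600 = 89.012722
Lon: 65° + 57/60 + 56.44/3600 = 65 + 0.950000 + 0.015678 = 65.965678

89.01272° N, 65.96568° W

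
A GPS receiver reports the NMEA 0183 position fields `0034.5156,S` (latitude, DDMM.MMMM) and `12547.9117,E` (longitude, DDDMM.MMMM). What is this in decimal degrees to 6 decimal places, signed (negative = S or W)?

Lat: degrees = first 2 digits = 0, minutes = 34.5156; 0 + 34.5156/60 = 0.5752600
S ⇒ negate
Longitude: degrees = first 3 digits = 125, minutes = 47.9117; 125 + 47.9117/60 = 125.7985283
E → positive

-0.575260, 125.798528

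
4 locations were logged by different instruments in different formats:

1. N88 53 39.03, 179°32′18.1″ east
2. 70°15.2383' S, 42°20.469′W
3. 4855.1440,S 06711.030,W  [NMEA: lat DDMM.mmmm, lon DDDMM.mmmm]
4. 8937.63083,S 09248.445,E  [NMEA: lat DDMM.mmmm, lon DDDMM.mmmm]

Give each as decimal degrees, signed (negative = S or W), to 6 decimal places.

Point 1:
  φ: 53′ + 39.03″ = 53.65050′; 88 + 53.65050/60 = 88.8941750
  N → positive
  λ: 179 + 32/60 + 18.1/3600 = 179.5383611
  E → positive
Point 2:
  Latitude: 15.2383′ = 0.253972°; total 70.2539717
  S → negative
  Lon: 42 + 20.469/60 = 42.3411500
  W ⇒ negate
Point 3:
  φ: degrees = first 2 digits = 48, minutes = 55.144; 48 + 55.144/60 = 48.9190667
  hemisphere S, so the sign is −
  Lon: split at 3 digits → 067° and 11.03′; 67 + 11.03/60 = 67.1838333
  W ⇒ negate
Point 4:
  Lat: degrees = first 2 digits = 89, minutes = 37.63083; 89 + 37.63083/60 = 89.6271805
  S → negative
  λ: split at 3 digits → 092° and 48.445′; 92 + 48.445/60 = 92.8074167
  E ⇒ keep positive

1. 88.894175, 179.538361
2. -70.253972, -42.341150
3. -48.919067, -67.183833
4. -89.627181, 92.807417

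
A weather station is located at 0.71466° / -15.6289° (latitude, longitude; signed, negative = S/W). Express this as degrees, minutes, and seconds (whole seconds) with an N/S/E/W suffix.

0°42′53″ N, 15°37′44″ W

Latitude: 0.714660° → 42.87960′; 0.87960 × 60 = 52.78″
Longitude is negative → W; |value| = 15.628900
Lon: 0.628900 × 60 = 37.73400′ → 37′, remainder × 60 = 44.04″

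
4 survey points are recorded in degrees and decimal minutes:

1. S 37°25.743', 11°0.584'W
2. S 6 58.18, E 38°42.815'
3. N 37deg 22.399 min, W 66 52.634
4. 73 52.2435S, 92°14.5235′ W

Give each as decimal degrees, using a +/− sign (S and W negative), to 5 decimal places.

1. -37.42905, -11.00973
2. -6.96967, 38.71358
3. 37.37332, -66.87723
4. -73.87073, -92.24206

Point 1:
  φ: 25.743′ = 0.429050°; total 37.429050
  S → negative
  Lon: 0.584′ = 0.009733°; total 11.009733
  W → negative
Point 2:
  Lat: 58.18′ = 0.969667°; total 6.969667
  hemisphere S, so the sign is −
  Lon: 42.815′ = 0.713583°; total 38.713583
  E ⇒ keep positive
Point 3:
  φ: 37 + 22.399/60 = 37.373317
  N → positive
  λ: 66 + 52.634/60 = 66.877233
  W ⇒ negate
Point 4:
  Lat: 73 + 52.2435/60 = 73.870725
  hemisphere S, so the sign is −
  λ: 92 + 14.5235/60 = 92.242058
  hemisphere W, so the sign is −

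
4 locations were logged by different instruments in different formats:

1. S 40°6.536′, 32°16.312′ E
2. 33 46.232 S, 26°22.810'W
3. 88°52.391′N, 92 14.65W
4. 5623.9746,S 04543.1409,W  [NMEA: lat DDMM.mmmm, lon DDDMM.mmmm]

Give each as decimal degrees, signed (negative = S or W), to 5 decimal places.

1. -40.10893, 32.27187
2. -33.77053, -26.38017
3. 88.87318, -92.24417
4. -56.39958, -45.71902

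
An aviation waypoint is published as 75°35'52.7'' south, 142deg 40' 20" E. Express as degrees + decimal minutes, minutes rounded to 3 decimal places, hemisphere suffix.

75° 35.878′ S, 142° 40.333′ E

Lat: 35 + 52.7/60 = 35.87833′
λ: 40 + 20/60 = 40.33333′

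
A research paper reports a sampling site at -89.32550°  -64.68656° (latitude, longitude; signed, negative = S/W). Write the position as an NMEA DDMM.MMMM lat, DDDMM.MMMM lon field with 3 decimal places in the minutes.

8919.530,S / 06441.194,W

Latitude is negative → S; |value| = 89.325500
Lat: 89° + 0.325500 × 60 = 89° 19.53000′
Longitude is negative → W; |value| = 64.686560
Lon: fractional part 0.686560 → 41.19360 minutes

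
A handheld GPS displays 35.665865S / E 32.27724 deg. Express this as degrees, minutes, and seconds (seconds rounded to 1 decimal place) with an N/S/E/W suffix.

35°39′57.1″ S, 32°16′38.1″ E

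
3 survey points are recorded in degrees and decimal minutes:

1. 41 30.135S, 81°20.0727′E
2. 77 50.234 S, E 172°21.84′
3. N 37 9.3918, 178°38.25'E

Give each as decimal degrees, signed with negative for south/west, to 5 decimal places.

1. -41.50225, 81.33455
2. -77.83723, 172.36400
3. 37.15653, 178.63750

Point 1:
  Lat: 41 + 30.135/60 = 41.502250
  S ⇒ negate
  Longitude: 81 + 20.0727/60 = 81.334545
  E → positive
Point 2:
  Latitude: 50.234′ = 0.837233°; total 77.837233
  S → negative
  Longitude: 21.84′ = 0.364000°; total 172.364000
  E → positive
Point 3:
  φ: 9.3918′ = 0.156530°; total 37.156530
  N → positive
  Lon: 38.25′ = 0.637500°; total 178.637500
  E → positive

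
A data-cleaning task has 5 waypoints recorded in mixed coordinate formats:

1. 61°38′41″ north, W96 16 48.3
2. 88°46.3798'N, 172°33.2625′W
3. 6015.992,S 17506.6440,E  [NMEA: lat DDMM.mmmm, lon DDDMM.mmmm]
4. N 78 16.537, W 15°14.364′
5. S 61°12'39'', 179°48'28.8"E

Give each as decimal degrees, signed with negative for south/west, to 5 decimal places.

Point 1:
  Latitude: 61° + 38/60 + 41/3600 = 61 + 0.633333 + 0.011389 = 61.644722
  N → positive
  Lon: 16′ + 48.3″ = 16.80500′; 96 + 16.80500/60 = 96.280083
  W ⇒ negate
Point 2:
  Latitude: 46.3798′ = 0.772997°; total 88.772997
  N → positive
  λ: 172 + 33.2625/60 = 172.554375
  hemisphere W, so the sign is −
Point 3:
  Lat: degrees = first 2 digits = 60, minutes = 15.992; 60 + 15.992/60 = 60.266533
  hemisphere S, so the sign is −
  Longitude: degrees = first 3 digits = 175, minutes = 6.644; 175 + 6.644/60 = 175.110733
  E ⇒ keep positive
Point 4:
  φ: 78 + 16.537/60 = 78.275617
  N ⇒ keep positive
  Lon: 15 + 14.364/60 = 15.239400
  W ⇒ negate
Point 5:
  Latitude: 61° + 12/60 + 39/3600 = 61 + 0.200000 + 0.010833 = 61.210833
  hemisphere S, so the sign is −
  Longitude: 179° + 48/60 + 28.8/3600 = 179 + 0.800000 + 0.008000 = 179.808000
  E → positive

1. 61.64472, -96.28008
2. 88.77300, -172.55438
3. -60.26653, 175.11073
4. 78.27562, -15.23940
5. -61.21083, 179.80800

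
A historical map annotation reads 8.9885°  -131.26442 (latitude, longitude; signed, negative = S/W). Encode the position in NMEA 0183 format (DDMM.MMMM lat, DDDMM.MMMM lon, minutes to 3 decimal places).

Lat: minutes = (8.988500 − 8) × 60 = 59.31000
Longitude is negative → W; |value| = 131.264420
Longitude: minutes = (131.264420 − 131) × 60 = 15.86520

0859.310,N / 13115.865,W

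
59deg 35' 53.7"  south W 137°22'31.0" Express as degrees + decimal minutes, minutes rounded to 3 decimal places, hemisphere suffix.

59° 35.895′ S, 137° 22.517′ W

Latitude: 35 + 53.7/60 = 35.89500′
λ: seconds/60 = 0.51667; minutes = 22 + 0.51667 = 22.51667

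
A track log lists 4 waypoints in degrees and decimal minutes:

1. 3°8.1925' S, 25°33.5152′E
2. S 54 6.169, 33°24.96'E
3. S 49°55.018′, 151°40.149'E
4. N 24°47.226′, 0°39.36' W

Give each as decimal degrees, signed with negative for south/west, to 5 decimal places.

1. -3.13654, 25.55859
2. -54.10282, 33.41600
3. -49.91697, 151.66915
4. 24.78710, -0.65600

Point 1:
  Lat: 3 + 8.1925/60 = 3.136542
  hemisphere S, so the sign is −
  Longitude: 25 + 33.5152/60 = 25.558587
  E → positive
Point 2:
  Latitude: 6.169′ = 0.102817°; total 54.102817
  S → negative
  Longitude: 24.96′ = 0.416000°; total 33.416000
  E ⇒ keep positive
Point 3:
  Latitude: 55.018′ = 0.916967°; total 49.916967
  hemisphere S, so the sign is −
  λ: 40.149′ = 0.669150°; total 151.669150
  E → positive
Point 4:
  Lat: 24 + 47.226/60 = 24.787100
  N → positive
  Longitude: 39.36′ = 0.656000°; total 0.656000
  W → negative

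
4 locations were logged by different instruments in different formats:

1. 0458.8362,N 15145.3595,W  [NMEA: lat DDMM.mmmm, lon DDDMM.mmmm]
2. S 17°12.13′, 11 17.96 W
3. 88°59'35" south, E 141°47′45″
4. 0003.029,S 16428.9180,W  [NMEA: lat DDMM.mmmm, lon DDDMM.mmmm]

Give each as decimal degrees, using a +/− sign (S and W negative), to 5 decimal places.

1. 4.98060, -151.75599
2. -17.20217, -11.29933
3. -88.99306, 141.79583
4. -0.05048, -164.48197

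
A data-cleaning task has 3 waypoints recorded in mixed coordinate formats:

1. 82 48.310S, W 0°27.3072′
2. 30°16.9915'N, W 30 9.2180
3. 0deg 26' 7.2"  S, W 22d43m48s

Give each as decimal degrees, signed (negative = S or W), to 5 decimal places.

1. -82.80517, -0.45512
2. 30.28319, -30.15363
3. -0.43533, -22.73000

Point 1:
  Latitude: 48.31′ = 0.805167°; total 82.805167
  S → negative
  λ: 0 + 27.3072/60 = 0.455120
  W ⇒ negate
Point 2:
  φ: 16.9915′ = 0.283192°; total 30.283192
  N → positive
  λ: 9.218′ = 0.153633°; total 30.153633
  W ⇒ negate
Point 3:
  Latitude: 0° + 26/60 + 7.2/3600 = 0 + 0.433333 + 0.002000 = 0.435333
  S ⇒ negate
  Longitude: 22 + 43/60 + 48/3600 = 22.730000
  hemisphere W, so the sign is −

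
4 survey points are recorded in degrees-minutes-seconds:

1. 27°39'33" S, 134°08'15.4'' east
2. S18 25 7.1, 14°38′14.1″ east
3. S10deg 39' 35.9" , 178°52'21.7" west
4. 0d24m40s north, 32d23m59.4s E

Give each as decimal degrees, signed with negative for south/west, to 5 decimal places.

1. -27.65917, 134.13761
2. -18.41864, 14.63725
3. -10.65997, -178.87269
4. 0.41111, 32.39983

Point 1:
  Lat: 27 + 39/60 + 33/3600 = 27.659167
  S → negative
  Lon: 134° + 8/60 + 15.4/3600 = 134 + 0.133333 + 0.004278 = 134.137611
  E → positive
Point 2:
  Lat: 25′ + 7.1″ = 25.11833′; 18 + 25.11833/60 = 18.418639
  S ⇒ negate
  Longitude: 14 + 38/60 + 14.1/3600 = 14.637250
  E → positive
Point 3:
  φ: 10° + 39/60 + 35.9/3600 = 10 + 0.650000 + 0.009972 = 10.659972
  S ⇒ negate
  Lon: 178 + 52/60 + 21.7/3600 = 178.872694
  hemisphere W, so the sign is −
Point 4:
  φ: 0 + 24/60 + 40/3600 = 0.411111
  N ⇒ keep positive
  λ: 32 + 23/60 + 59.4/3600 = 32.399833
  E → positive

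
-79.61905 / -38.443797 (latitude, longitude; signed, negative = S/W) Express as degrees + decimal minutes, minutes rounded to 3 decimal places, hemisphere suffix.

Latitude is negative → S; |value| = 79.619050
Latitude: fractional part 0.619050 → 37.14300 minutes
Longitude is negative → W; |value| = 38.443797
Lon: 38° + 0.443797 × 60 = 38° 26.62782′

79° 37.143′ S, 38° 26.628′ W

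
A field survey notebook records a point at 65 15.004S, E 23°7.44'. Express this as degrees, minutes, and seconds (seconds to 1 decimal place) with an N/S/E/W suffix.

Lat: fractional minutes 0.00400 × 60 = 0.240″
Longitude: 7.44000′ → 7′ and 0.44000 × 60 = 26.400″

65°15′0.2″ S, 23°07′26.4″ E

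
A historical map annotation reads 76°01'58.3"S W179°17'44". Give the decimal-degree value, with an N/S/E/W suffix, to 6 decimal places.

76.032861° S, 179.295556° W

Lat: 76° + 1/60 + 58.3/3600 = 76 + 0.016667 + 0.016194 = 76.0328611
λ: 17′ + 44″ = 17.73333′; 179 + 17.73333/60 = 179.2955556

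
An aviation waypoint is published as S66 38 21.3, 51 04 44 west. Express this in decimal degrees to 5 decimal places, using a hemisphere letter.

66.63925° S, 51.07889° W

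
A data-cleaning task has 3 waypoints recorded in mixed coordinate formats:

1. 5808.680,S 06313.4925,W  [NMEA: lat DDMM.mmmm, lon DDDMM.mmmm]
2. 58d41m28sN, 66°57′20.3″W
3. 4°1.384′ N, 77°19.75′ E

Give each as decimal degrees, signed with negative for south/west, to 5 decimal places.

1. -58.14467, -63.22488
2. 58.69111, -66.95564
3. 4.02307, 77.32917

Point 1:
  Latitude: degrees = first 2 digits = 58, minutes = 8.68; 58 + 8.68/60 = 58.144667
  S → negative
  Lon: split at 3 digits → 063° and 13.4925′; 63 + 13.4925/60 = 63.224875
  W ⇒ negate
Point 2:
  Latitude: 41′ + 28″ = 41.46667′; 58 + 41.46667/60 = 58.691111
  N → positive
  λ: 66 + 57/60 + 20.3/3600 = 66.955639
  W ⇒ negate
Point 3:
  φ: 4 + 1.384/60 = 4.023067
  N ⇒ keep positive
  Longitude: 19.75′ = 0.329167°; total 77.329167
  E → positive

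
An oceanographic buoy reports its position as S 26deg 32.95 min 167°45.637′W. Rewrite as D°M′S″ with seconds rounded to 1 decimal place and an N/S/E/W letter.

26°32′57.0″ S, 167°45′38.2″ W

Latitude: fractional minutes 0.95000 × 60 = 57.000″
λ: fractional minutes 0.63700 × 60 = 38.220″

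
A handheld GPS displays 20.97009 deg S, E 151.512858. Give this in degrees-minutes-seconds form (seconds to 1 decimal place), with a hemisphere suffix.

Lat: 0.970090° → 58.20540′; 0.20540 × 60 = 12.324″
Longitude: 0.512858 × 60 = 30.77148′ → 30′, remainder × 60 = 46.289″

20°58′12.3″ S, 151°30′46.3″ E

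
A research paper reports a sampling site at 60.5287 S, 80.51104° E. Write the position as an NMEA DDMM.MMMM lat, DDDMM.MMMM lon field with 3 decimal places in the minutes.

Latitude: fractional part 0.528700 → 31.72200 minutes
λ: 80° + 0.511040 × 60 = 80° 30.66240′

6031.722,S / 08030.662,E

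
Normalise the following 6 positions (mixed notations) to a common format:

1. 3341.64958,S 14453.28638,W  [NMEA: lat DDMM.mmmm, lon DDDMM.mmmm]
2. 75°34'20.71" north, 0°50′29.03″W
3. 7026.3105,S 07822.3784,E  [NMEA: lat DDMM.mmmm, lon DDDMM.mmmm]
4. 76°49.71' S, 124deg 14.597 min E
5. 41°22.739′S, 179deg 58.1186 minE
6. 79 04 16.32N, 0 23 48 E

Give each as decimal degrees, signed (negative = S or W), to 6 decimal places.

1. -33.694160, -144.888106
2. 75.572419, -0.841397
3. -70.438508, 78.372973
4. -76.828500, 124.243283
5. -41.378983, 179.968643
6. 79.071200, 0.396667

Point 1:
  Lat: split at 2 digits → 33° and 41.64958′; 33 + 41.64958/60 = 33.6941597
  S ⇒ negate
  Lon: split at 3 digits → 144° and 53.28638′; 144 + 53.28638/60 = 144.8881063
  W → negative
Point 2:
  Lat: 75° + 34/60 + 20.71/3600 = 75 + 0.566667 + 0.005753 = 75.5724194
  N → positive
  λ: 0° + 50/60 + 29.03/3600 = 0 + 0.833333 + 0.008064 = 0.8413972
  W → negative
Point 3:
  Latitude: split at 2 digits → 70° and 26.3105′; 70 + 26.3105/60 = 70.4385083
  S → negative
  Lon: split at 3 digits → 078° and 22.3784′; 78 + 22.3784/60 = 78.3729733
  E ⇒ keep positive
Point 4:
  Latitude: 76 + 49.71/60 = 76.8285000
  S → negative
  λ: 14.597′ = 0.243283°; total 124.2432833
  E → positive
Point 5:
  φ: 22.739′ = 0.378983°; total 41.3789833
  S → negative
  Lon: 179 + 58.1186/60 = 179.9686433
  E → positive
Point 6:
  Lat: 4′ + 16.32″ = 4.27200′; 79 + 4.27200/60 = 79.0712000
  N → positive
  Lon: 23′ + 48″ = 23.80000′; 0 + 23.80000/60 = 0.3966667
  E ⇒ keep positive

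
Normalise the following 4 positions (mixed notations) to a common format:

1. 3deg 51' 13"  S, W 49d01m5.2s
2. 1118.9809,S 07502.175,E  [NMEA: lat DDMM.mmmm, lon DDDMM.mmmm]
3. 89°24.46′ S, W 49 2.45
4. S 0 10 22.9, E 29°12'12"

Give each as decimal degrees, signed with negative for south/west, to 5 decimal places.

Point 1:
  Lat: 3 + 51/60 + 13/3600 = 3.853611
  S ⇒ negate
  Lon: 49 + 1/60 + 5.2/3600 = 49.018111
  W ⇒ negate
Point 2:
  φ: split at 2 digits → 11° and 18.9809′; 11 + 18.9809/60 = 11.316348
  S ⇒ negate
  λ: split at 3 digits → 075° and 2.175′; 75 + 2.175/60 = 75.036250
  E → positive
Point 3:
  φ: 24.46′ = 0.407667°; total 89.407667
  hemisphere S, so the sign is −
  λ: 49 + 2.45/60 = 49.040833
  hemisphere W, so the sign is −
Point 4:
  Lat: 0° + 10/60 + 22.9/3600 = 0 + 0.166667 + 0.006361 = 0.173028
  hemisphere S, so the sign is −
  Longitude: 29 + 12/60 + 12/3600 = 29.203333
  E → positive

1. -3.85361, -49.01811
2. -11.31635, 75.03625
3. -89.40767, -49.04083
4. -0.17303, 29.20333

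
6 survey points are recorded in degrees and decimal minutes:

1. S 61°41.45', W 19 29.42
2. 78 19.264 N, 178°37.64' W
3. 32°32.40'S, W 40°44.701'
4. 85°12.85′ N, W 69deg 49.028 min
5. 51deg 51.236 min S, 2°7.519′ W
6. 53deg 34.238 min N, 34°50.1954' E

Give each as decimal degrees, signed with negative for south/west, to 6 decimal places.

1. -61.690833, -19.490333
2. 78.321067, -178.627333
3. -32.540000, -40.745017
4. 85.214167, -69.817133
5. -51.853933, -2.125317
6. 53.570633, 34.836590

Point 1:
  Lat: 61 + 41.45/60 = 61.6908333
  S ⇒ negate
  λ: 29.42′ = 0.490333°; total 19.4903333
  hemisphere W, so the sign is −
Point 2:
  Lat: 78 + 19.264/60 = 78.3210667
  N ⇒ keep positive
  λ: 178 + 37.64/60 = 178.6273333
  W ⇒ negate
Point 3:
  Latitude: 32.4′ = 0.540000°; total 32.5400000
  hemisphere S, so the sign is −
  Longitude: 44.701′ = 0.745017°; total 40.7450167
  W ⇒ negate
Point 4:
  φ: 12.85′ = 0.214167°; total 85.2141667
  N ⇒ keep positive
  Longitude: 69 + 49.028/60 = 69.8171333
  hemisphere W, so the sign is −
Point 5:
  Latitude: 51.236′ = 0.853933°; total 51.8539333
  hemisphere S, so the sign is −
  Longitude: 2 + 7.519/60 = 2.1253167
  W ⇒ negate
Point 6:
  φ: 53 + 34.238/60 = 53.5706333
  N → positive
  λ: 34 + 50.1954/60 = 34.8365900
  E → positive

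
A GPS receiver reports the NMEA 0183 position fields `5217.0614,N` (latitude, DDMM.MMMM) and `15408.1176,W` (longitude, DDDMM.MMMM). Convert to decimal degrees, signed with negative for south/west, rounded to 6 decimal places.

52.284357, -154.135293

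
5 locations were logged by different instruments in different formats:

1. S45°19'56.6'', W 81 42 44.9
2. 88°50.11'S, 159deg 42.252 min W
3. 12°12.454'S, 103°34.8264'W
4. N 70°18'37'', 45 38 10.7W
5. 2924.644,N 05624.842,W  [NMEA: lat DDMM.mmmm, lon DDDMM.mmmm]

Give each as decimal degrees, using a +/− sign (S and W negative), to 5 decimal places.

Point 1:
  φ: 19′ + 56.6″ = 19.94333′; 45 + 19.94333/60 = 45.332389
  S → negative
  Lon: 42′ + 44.9″ = 42.74833′; 81 + 42.74833/60 = 81.712472
  hemisphere W, so the sign is −
Point 2:
  Lat: 88 + 50.11/60 = 88.835167
  hemisphere S, so the sign is −
  λ: 159 + 42.252/60 = 159.704200
  hemisphere W, so the sign is −
Point 3:
  φ: 12.454′ = 0.207567°; total 12.207567
  hemisphere S, so the sign is −
  Longitude: 103 + 34.8264/60 = 103.580440
  W ⇒ negate
Point 4:
  Lat: 70° + 18/60 + 37/3600 = 70 + 0.300000 + 0.010278 = 70.310278
  N → positive
  λ: 45 + 38/60 + 10.7/3600 = 45.636306
  W → negative
Point 5:
  Lat: split at 2 digits → 29° and 24.644′; 29 + 24.644/60 = 29.410733
  N → positive
  Lon: degrees = first 3 digits = 56, minutes = 24.842; 56 + 24.842/60 = 56.414033
  hemisphere W, so the sign is −

1. -45.33239, -81.71247
2. -88.83517, -159.70420
3. -12.20757, -103.58044
4. 70.31028, -45.63631
5. 29.41073, -56.41403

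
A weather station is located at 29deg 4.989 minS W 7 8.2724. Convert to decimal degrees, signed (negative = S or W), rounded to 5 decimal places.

-29.08315, -7.13787

Latitude: 29 + 4.989/60 = 29.083150
S → negative
Longitude: 7 + 8.2724/60 = 7.137873
W ⇒ negate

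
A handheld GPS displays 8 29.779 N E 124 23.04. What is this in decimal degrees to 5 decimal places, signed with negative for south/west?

Latitude: 8 + 29.779/60 = 8.496317
N → positive
Longitude: 124 + 23.04/60 = 124.384000
E ⇒ keep positive

8.49632, 124.38400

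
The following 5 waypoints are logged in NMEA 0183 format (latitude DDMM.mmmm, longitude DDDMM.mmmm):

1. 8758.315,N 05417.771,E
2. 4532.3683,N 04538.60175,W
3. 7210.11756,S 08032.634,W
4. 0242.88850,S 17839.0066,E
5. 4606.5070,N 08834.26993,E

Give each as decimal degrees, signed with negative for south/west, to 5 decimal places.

1. 87.97192, 54.29618
2. 45.53947, -45.64336
3. -72.16863, -80.54390
4. -2.71481, 178.65011
5. 46.10845, 88.57117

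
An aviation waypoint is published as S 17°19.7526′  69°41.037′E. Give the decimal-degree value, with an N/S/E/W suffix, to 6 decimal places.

17.329210° S, 69.683950° E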